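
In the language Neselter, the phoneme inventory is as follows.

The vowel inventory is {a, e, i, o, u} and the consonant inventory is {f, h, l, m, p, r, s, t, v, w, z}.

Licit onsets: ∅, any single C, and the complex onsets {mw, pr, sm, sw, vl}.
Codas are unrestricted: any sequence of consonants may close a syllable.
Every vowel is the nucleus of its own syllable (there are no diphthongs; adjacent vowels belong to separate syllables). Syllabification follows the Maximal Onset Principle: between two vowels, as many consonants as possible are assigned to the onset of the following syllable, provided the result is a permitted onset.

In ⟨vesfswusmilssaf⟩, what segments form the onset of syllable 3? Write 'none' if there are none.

sm

The vowels are e, u, i, a — 4 nuclei, so 4 syllables.
σ1/σ2 boundary: /sfsw/ — longest licit onset from the right is /sw/, leaving /sf/ as coda.
σ2/σ3 boundary: /sm/ — entire cluster is a permitted onset → onset /sm/, coda ∅.
σ3/σ4 boundary: cluster /lss/ — the longest permitted-onset suffix is /s/; onset = /s/, preceding coda = /ls/.
Syllabification: vesf.swu.smils.saf.
Syllable 3 is /smils/: onset /sm/, nucleus /i/, coda /ls/.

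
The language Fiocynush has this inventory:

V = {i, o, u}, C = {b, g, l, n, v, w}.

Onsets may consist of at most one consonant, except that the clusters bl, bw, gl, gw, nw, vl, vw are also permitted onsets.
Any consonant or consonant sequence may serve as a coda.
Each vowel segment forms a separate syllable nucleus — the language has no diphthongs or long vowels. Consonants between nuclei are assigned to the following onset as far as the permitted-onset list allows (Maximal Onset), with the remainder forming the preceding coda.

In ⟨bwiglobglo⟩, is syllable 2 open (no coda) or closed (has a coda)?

closed

The vowels are i, o, o — 3 nuclei, so 3 syllables.
V1 /i/ – V2 /o/: /gl/ — entire cluster is a permitted onset → onset /gl/, coda ∅.
V2 /o/ – V3 /o/: cluster /bgl/ — the longest permitted-onset suffix is /gl/; onset = /gl/, preceding coda = /b/.
So the parse is bwi.glob.glo.
Syllable 2 is /glob/ with coda /b/, so it is closed.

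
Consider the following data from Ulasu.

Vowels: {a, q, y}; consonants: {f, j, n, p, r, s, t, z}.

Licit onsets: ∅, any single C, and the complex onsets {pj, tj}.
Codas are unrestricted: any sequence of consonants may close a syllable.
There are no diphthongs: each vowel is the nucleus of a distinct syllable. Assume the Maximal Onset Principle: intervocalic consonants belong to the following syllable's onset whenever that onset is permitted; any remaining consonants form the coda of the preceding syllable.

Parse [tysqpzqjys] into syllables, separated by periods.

Nuclei (vowels): y, q, q, y → 4 syllables.
/y…q/ gap (V1→V2): just /s/ — single C goes to the following onset.
/q…q/ gap (V2→V3): /pz/ splits as /p/ + /z/ (/z/ is the longest suffix that is a licit onset).
/q…y/ gap (V3→V4): /j/ is a single consonant, so it becomes the next onset.

ty.sqp.zq.jys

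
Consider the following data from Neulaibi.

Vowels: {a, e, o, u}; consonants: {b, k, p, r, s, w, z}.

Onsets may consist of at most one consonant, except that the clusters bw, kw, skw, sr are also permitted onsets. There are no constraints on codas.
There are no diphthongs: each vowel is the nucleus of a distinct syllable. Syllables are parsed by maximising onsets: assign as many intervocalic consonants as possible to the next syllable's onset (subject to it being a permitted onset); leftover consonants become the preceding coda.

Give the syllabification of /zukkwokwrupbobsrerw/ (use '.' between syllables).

zuk.kwokw.rup.bob.srerw

The vowels are u, o, u, o, e — 5 nuclei, so 5 syllables.
Between /u/ (V1) and /o/ (V2): /kkw/ — longest licit onset from the right is /kw/, leaving /k/ as coda.
Between /o/ (V2) and /u/ (V3): /kwr/ splits as /kw/ + /r/ (/r/ is the longest suffix that is a licit onset).
Between /u/ (V3) and /o/ (V4): cluster /pb/ — the longest permitted-onset suffix is /b/; onset = /b/, preceding coda = /p/.
Between /o/ (V4) and /e/ (V5): /bsr/ — longest licit onset from the right is /sr/, leaving /b/ as coda.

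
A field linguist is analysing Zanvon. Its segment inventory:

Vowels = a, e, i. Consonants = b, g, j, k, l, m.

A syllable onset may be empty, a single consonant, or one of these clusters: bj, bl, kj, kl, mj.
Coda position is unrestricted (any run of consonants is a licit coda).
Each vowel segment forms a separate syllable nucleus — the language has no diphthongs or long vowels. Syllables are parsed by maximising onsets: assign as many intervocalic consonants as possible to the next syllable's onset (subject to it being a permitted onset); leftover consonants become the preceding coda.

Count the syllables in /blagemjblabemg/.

4

The vowels are a, e, a, e — 4 nuclei, so 4 syllables.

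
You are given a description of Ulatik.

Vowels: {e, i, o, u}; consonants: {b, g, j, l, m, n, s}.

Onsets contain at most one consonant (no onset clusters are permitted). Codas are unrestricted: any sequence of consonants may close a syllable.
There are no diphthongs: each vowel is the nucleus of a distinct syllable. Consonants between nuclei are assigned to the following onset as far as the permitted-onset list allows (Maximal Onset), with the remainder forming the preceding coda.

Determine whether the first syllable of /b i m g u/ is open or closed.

Vowels present: i, u; each is a nucleus, giving 2 syllables.
/i…u/ gap (V1→V2): /mg/; trying suffixes from longest down, /g/ is the first permitted one, so coda /m/ | onset /g/.
So the parse is bim.gu.
Syllable 1 is /bim/ with coda /m/, so it is closed.

closed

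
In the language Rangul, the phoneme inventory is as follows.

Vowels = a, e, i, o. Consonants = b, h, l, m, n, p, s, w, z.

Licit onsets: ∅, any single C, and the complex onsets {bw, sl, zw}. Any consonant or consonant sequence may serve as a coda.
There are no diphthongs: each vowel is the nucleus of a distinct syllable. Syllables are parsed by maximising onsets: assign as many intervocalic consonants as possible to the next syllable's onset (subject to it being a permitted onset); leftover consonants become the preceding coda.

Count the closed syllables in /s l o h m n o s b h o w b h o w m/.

Vowels present: o, o, o, o; each is a nucleus, giving 4 syllables.
/o…o/ gap (V1→V2): /hmn/; trying suffixes from longest down, /n/ is the first permitted one, so coda /hm/ | onset /n/.
/o…o/ gap (V2→V3): /sbh/ — longest licit onset from the right is /h/, leaving /sb/ as coda.
/o…o/ gap (V3→V4): /wbh/ — longest licit onset from the right is /h/, leaving /wb/ as coda.
Putting it together: slohm.nosb.howb.howm.
Classifying each syllable: /slohm/ (closed), /nosb/ (closed), /howb/ (closed), /howm/ (closed).
Closed syllables: 4.

4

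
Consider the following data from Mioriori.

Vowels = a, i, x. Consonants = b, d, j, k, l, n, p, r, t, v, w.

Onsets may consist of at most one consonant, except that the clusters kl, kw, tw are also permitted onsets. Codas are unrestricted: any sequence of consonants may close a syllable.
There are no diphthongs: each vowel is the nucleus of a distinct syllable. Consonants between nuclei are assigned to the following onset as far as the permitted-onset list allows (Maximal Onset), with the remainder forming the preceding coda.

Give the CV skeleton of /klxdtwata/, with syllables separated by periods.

The vowels are x, a, a — 3 nuclei, so 3 syllables.
σ1/σ2 boundary: cluster /dtw/ — the longest permitted-onset suffix is /tw/; onset = /tw/, preceding coda = /d/.
σ2/σ3 boundary: just /t/ — single C goes to the following onset.
So the parse is klxd.twa.ta.
Mapping each syllable to C/V: /klxd/ → CCVC, /twa/ → CCV, /ta/ → CV.

CCVC.CCV.CV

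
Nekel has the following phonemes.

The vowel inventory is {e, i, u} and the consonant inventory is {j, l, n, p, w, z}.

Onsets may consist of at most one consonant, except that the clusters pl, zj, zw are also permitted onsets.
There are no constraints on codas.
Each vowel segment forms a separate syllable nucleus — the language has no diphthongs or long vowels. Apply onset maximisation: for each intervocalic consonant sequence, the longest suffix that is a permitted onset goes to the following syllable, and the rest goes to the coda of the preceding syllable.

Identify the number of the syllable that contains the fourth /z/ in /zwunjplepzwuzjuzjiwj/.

5

The vowels are u, e, u, u, i — 5 nuclei, so 5 syllables.
V1 /u/ – V2 /e/: cluster /njpl/ — the longest permitted-onset suffix is /pl/; onset = /pl/, preceding coda = /nj/.
V2 /e/ – V3 /u/: /pzw/ — longest licit onset from the right is /zw/, leaving /p/ as coda.
V3 /u/ – V4 /u/: /zj/ is a licit onset in full, so it all attaches to the next syllable.
V4 /u/ – V5 /i/: /zj/ — entire cluster is a permitted onset → onset /zj/, coda ∅.
Result: zwunj.plep.zwu.zju.zjiwj.
The fourth /z/ is in the onset of syllable 5 (/zjiwj/).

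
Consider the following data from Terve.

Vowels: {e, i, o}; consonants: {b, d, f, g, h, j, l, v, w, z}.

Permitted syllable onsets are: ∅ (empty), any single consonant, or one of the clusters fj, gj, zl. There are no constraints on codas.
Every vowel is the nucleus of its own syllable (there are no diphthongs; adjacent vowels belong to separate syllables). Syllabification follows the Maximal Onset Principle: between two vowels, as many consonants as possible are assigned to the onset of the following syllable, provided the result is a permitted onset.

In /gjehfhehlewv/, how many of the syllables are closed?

3

Vowels present: e, e, e; each is a nucleus, giving 3 syllables.
Between /e/ (V1) and /e/ (V2): cluster /hfh/ — the longest permitted-onset suffix is /h/; onset = /h/, preceding coda = /hf/.
Between /e/ (V2) and /e/ (V3): /hl/ splits as /h/ + /l/ (/l/ is the longest suffix that is a licit onset).
Putting it together: gjehf.heh.lewv.
Classifying each syllable: /gjehf/ (closed), /heh/ (closed), /lewv/ (closed).
Closed syllables: 3.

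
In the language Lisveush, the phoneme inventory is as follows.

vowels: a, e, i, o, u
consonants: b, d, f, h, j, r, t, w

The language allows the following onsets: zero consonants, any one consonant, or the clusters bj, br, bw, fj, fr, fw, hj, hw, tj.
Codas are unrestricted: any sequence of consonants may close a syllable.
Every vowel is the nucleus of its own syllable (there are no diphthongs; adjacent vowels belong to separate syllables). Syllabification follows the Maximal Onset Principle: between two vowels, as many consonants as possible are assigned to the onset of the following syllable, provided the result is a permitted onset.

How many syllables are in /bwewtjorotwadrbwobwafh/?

6

The vowels are e, o, o, a, o, a — 6 nuclei, so 6 syllables.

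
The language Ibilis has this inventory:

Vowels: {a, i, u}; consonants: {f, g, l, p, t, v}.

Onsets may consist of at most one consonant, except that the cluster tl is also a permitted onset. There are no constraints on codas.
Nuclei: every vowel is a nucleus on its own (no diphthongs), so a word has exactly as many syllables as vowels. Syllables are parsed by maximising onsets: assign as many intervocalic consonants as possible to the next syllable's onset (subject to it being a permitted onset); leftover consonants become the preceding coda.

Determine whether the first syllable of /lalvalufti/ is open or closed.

closed

Vowels present: a, a, u, i; each is a nucleus, giving 4 syllables.
Between /a/ (V1) and /a/ (V2): /lv/ — longest licit onset from the right is /v/, leaving /l/ as coda.
Between /a/ (V2) and /u/ (V3): /l/ → onset of the next syllable (single consonants are always licit onsets).
Between /u/ (V3) and /i/ (V4): cluster /ft/ — the longest permitted-onset suffix is /t/; onset = /t/, preceding coda = /f/.
Syllabification: lal.va.luf.ti.
Syllable 1 is /lal/ with coda /l/, so it is closed.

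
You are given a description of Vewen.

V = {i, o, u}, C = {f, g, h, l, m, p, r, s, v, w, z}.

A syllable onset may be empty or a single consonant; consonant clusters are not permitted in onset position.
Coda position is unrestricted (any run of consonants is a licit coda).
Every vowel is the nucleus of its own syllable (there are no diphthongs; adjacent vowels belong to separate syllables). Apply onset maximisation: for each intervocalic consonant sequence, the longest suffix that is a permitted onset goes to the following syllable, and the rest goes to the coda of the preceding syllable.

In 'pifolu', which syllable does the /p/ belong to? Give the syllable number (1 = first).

Vowels present: i, o, u; each is a nucleus, giving 3 syllables.
/i…o/ gap (V1→V2): just /f/ — single C goes to the following onset.
/o…u/ gap (V2→V3): /l/ → onset of the next syllable (single consonants are always licit onsets).
Syllabification: pi.fo.lu.
The /p/ is in the onset of syllable 1 (/pi/).

1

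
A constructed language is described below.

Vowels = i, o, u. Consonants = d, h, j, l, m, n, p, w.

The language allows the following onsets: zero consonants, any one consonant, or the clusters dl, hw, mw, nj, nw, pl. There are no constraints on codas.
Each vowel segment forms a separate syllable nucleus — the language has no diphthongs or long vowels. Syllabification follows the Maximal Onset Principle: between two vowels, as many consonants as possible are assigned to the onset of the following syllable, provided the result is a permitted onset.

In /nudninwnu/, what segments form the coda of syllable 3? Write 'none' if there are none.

none

Nuclei (vowels): u, i, u → 3 syllables.
V1 /u/ – V2 /i/: /dn/; trying suffixes from longest down, /n/ is the first permitted one, so coda /d/ | onset /n/.
V2 /i/ – V3 /u/: /nwn/ splits as /nw/ + /n/ (/n/ is the longest suffix that is a licit onset).
Result: nud.ninw.nu.
Syllable 3 is /nu/: onset /n/, nucleus /u/, coda ∅.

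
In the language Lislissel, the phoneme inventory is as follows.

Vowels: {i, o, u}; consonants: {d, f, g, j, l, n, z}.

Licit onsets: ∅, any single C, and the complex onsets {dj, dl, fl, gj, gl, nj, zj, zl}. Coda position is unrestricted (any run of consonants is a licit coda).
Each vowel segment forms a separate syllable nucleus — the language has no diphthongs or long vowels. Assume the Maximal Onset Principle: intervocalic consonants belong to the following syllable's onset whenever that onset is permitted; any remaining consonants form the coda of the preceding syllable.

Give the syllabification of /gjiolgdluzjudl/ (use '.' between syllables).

The vowels are i, o, u, u — 4 nuclei, so 4 syllables.
σ1/σ2 boundary: hiatus — the boundary sits between the two vowels.
σ2/σ3 boundary: /lgdl/; trying suffixes from longest down, /dl/ is the first permitted one, so coda /lg/ | onset /dl/.
σ3/σ4 boundary: /zj/ is a licit onset in full, so it all attaches to the next syllable.

gji.olg.dlu.zjudl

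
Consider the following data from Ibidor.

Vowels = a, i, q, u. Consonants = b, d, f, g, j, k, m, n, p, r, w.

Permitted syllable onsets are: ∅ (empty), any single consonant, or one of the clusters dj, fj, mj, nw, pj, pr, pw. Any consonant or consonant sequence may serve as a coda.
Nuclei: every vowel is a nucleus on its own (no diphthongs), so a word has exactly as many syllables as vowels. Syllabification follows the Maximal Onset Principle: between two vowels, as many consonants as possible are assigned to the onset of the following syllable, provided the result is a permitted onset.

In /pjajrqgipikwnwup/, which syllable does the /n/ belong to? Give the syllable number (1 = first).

Vowels present: a, q, i, i, u; each is a nucleus, giving 5 syllables.
σ1/σ2 boundary: /jr/ splits as /j/ + /r/ (/r/ is the longest suffix that is a licit onset).
σ2/σ3 boundary: /g/ → onset of the next syllable (single consonants are always licit onsets).
σ3/σ4 boundary: /p/ is a single consonant, so it becomes the next onset.
σ4/σ5 boundary: /kwnw/; trying suffixes from longest down, /nw/ is the first permitted one, so coda /kw/ | onset /nw/.
So the parse is pjaj.rq.gi.pikw.nwup.
The /n/ is in the onset of syllable 5 (/nwup/).

5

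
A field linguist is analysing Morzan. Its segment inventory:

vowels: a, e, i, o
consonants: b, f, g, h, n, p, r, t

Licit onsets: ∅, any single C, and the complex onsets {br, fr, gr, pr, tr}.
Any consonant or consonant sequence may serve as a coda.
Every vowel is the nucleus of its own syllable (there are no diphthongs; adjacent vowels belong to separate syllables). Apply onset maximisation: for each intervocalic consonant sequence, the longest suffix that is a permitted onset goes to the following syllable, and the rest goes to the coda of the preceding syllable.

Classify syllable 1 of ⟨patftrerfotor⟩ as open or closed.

closed

Vowels present: a, e, o, o; each is a nucleus, giving 4 syllables.
σ1/σ2 boundary: /tftr/; trying suffixes from longest down, /tr/ is the first permitted one, so coda /tf/ | onset /tr/.
σ2/σ3 boundary: /rf/; trying suffixes from longest down, /f/ is the first permitted one, so coda /r/ | onset /f/.
σ3/σ4 boundary: just /t/ — single C goes to the following onset.
So the parse is patf.trer.fo.tor.
Syllable 1 is /patf/ with coda /tf/, so it is closed.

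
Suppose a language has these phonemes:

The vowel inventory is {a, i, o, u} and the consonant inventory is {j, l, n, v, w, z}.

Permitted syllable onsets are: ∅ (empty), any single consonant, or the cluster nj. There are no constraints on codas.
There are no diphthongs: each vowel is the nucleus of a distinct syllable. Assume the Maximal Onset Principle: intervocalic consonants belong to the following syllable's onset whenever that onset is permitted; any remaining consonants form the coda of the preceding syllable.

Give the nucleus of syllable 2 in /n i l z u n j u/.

u

Vowels present: i, u, u; each is a nucleus, giving 3 syllables.
The second nucleus (vowel 2 from the left) is /u/.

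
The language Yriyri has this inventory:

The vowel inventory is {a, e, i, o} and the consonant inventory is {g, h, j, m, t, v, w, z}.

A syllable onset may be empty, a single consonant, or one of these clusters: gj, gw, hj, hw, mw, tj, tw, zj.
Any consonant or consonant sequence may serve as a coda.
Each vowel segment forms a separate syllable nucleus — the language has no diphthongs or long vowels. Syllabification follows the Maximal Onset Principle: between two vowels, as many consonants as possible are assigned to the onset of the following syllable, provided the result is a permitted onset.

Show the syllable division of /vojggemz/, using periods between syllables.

Nuclei (vowels): o, e → 2 syllables.
/o…e/ gap (V1→V2): /jgg/ splits as /jg/ + /g/ (/g/ is the longest suffix that is a licit onset).

vojg.gemz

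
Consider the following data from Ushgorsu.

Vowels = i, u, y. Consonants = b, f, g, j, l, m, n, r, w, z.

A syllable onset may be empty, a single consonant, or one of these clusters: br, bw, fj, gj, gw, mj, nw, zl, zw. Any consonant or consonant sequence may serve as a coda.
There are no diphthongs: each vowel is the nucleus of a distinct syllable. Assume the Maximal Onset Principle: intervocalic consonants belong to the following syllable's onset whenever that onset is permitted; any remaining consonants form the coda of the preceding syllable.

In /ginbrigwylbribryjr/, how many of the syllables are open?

Vowels present: i, i, y, i, y; each is a nucleus, giving 5 syllables.
σ1/σ2 boundary: /nbr/ — longest licit onset from the right is /br/, leaving /n/ as coda.
σ2/σ3 boundary: /gw/ — entire cluster is a permitted onset → onset /gw/, coda ∅.
σ3/σ4 boundary: /lbr/; trying suffixes from longest down, /br/ is the first permitted one, so coda /l/ | onset /br/.
σ4/σ5 boundary: cluster /br/ — /br/ is itself a permitted onset, so the whole cluster goes right; preceding coda = ∅.
Putting it together: gin.bri.gwyl.bri.bryjr.
Classifying each syllable: /gin/ (closed), /bri/ (open), /gwyl/ (closed), /bri/ (open), /bryjr/ (closed).
Open syllables: 2.

2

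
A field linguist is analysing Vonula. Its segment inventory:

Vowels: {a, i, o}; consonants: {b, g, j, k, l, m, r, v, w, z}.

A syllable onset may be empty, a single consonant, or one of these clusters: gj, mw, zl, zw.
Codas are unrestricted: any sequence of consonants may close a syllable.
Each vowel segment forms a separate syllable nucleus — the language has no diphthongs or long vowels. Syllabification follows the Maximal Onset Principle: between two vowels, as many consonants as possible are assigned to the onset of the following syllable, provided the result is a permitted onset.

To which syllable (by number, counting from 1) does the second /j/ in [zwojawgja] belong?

3

Vowels present: o, a, a; each is a nucleus, giving 3 syllables.
σ1/σ2 boundary: /j/ → onset of the next syllable (single consonants are always licit onsets).
σ2/σ3 boundary: /wgj/ splits as /w/ + /gj/ (/gj/ is the longest suffix that is a licit onset).
Syllabification: zwo.jaw.gja.
The second /j/ is in the onset of syllable 3 (/gja/).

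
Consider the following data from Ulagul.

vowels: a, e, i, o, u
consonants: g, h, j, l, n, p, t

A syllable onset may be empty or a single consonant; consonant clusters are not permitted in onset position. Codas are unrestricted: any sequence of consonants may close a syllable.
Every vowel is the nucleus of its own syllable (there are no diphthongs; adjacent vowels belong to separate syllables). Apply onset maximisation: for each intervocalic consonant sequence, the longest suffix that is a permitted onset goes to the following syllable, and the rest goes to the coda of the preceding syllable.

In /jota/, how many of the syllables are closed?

Nuclei (vowels): o, a → 2 syllables.
V1 /o/ – V2 /a/: just /t/ — single C goes to the following onset.
Syllabification: jo.ta.
Classifying each syllable: /jo/ (open), /ta/ (open).
Closed syllables: 0.

0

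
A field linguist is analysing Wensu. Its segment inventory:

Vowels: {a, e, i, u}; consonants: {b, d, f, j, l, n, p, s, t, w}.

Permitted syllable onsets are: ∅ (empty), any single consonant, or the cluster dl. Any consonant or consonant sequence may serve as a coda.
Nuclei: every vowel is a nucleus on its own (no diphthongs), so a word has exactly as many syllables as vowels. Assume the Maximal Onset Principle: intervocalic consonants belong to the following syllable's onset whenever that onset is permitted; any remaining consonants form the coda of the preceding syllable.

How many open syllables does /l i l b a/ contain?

Nuclei (vowels): i, a → 2 syllables.
σ1/σ2 boundary: /lb/ splits as /l/ + /b/ (/b/ is the longest suffix that is a licit onset).
Syllabification: lil.ba.
Classifying each syllable: /lil/ (closed), /ba/ (open).
Open syllables: 1.

1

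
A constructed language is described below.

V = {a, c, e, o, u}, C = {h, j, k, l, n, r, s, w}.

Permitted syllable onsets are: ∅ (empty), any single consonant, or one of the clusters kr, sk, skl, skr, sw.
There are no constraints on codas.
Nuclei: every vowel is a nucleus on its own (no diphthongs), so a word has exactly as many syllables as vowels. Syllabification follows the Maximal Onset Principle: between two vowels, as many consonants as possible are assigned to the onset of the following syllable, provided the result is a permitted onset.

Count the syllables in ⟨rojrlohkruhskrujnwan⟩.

5

Nuclei (vowels): o, o, u, u, a → 5 syllables.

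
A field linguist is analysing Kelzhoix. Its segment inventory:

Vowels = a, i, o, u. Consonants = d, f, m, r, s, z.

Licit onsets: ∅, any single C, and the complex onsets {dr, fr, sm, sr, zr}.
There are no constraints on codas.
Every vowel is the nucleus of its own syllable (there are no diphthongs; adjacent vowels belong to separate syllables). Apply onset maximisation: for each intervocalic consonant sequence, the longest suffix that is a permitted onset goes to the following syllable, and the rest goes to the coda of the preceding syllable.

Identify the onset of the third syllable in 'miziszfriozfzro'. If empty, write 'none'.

Vowels present: i, i, i, o, o; each is a nucleus, giving 5 syllables.
σ1/σ2 boundary: /z/ → onset of the next syllable (single consonants are always licit onsets).
σ2/σ3 boundary: /szfr/ — longest licit onset from the right is /fr/, leaving /sz/ as coda.
σ3/σ4 boundary: no consonants, so the boundary falls immediately after /i/.
σ4/σ5 boundary: /zfzr/ splits as /zf/ + /zr/ (/zr/ is the longest suffix that is a licit onset).
Syllabification: mi.zisz.fri.ozf.zro.
Syllable 3 is /fri/: onset /fr/, nucleus /i/, coda ∅.

fr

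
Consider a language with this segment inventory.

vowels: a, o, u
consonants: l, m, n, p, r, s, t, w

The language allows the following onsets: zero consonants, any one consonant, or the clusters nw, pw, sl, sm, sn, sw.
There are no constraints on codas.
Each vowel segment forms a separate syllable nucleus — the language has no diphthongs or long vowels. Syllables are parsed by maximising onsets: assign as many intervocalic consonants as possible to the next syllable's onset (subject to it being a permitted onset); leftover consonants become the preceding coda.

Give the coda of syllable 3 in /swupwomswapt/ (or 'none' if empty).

pt

Nuclei (vowels): u, o, a → 3 syllables.
σ1/σ2 boundary: cluster /pw/ — /pw/ is itself a permitted onset, so the whole cluster goes right; preceding coda = ∅.
σ2/σ3 boundary: /msw/; trying suffixes from longest down, /sw/ is the first permitted one, so coda /m/ | onset /sw/.
Syllabification: swu.pwom.swapt.
Syllable 3 is /swapt/: onset /sw/, nucleus /a/, coda /pt/.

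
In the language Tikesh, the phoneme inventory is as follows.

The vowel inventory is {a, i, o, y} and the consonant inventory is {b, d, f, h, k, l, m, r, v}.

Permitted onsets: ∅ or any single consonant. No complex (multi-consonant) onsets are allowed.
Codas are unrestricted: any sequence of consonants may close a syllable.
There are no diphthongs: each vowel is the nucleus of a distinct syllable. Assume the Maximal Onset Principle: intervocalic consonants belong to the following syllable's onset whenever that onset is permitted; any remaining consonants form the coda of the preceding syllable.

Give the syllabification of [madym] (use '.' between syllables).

Nuclei (vowels): a, y → 2 syllables.
/a…y/ gap (V1→V2): /d/ is a single consonant, so it becomes the next onset.

ma.dym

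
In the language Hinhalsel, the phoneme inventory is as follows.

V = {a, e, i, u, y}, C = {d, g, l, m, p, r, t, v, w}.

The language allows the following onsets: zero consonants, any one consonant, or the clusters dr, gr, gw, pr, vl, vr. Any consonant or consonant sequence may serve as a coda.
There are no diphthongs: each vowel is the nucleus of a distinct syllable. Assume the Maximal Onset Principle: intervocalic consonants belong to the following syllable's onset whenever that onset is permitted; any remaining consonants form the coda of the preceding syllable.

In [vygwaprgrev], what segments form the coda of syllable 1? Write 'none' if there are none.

none

The vowels are y, a, e — 3 nuclei, so 3 syllables.
/y…a/ gap (V1→V2): /gw/ is a licit onset in full, so it all attaches to the next syllable.
/a…e/ gap (V2→V3): /prgr/; trying suffixes from longest down, /gr/ is the first permitted one, so coda /pr/ | onset /gr/.
Putting it together: vy.gwapr.grev.
Syllable 1 is /vy/: onset /v/, nucleus /y/, coda ∅.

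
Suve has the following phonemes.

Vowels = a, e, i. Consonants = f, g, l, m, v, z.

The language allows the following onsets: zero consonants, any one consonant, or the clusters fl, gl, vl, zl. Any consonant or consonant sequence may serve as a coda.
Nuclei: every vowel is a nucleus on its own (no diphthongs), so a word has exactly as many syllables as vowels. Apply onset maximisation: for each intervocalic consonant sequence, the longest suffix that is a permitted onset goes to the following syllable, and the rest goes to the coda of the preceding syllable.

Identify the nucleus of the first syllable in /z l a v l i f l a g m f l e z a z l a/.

Nuclei (vowels): a, i, a, e, a, a → 6 syllables.
The first nucleus (vowel 1 from the left) is /a/.

a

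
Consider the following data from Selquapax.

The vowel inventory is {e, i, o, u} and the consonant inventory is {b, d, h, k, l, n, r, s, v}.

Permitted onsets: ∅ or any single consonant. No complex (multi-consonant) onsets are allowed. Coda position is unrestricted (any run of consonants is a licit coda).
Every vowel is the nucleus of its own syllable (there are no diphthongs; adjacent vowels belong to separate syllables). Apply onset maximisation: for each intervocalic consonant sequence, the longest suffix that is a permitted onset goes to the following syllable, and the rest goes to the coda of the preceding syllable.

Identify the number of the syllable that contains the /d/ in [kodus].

2

Nuclei (vowels): o, u → 2 syllables.
V1 /o/ – V2 /u/: just /d/ — single C goes to the following onset.
Putting it together: ko.dus.
The /d/ is in the onset of syllable 2 (/dus/).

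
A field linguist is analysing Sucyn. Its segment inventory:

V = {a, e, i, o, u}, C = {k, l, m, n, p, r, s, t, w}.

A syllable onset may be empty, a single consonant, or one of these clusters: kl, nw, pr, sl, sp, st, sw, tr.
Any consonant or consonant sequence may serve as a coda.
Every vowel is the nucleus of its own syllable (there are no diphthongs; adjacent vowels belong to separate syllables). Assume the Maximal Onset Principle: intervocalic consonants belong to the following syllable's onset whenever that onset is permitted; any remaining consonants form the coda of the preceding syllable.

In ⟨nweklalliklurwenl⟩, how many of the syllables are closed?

Vowels present: e, a, i, u, e; each is a nucleus, giving 5 syllables.
σ1/σ2 boundary: cluster /kl/ — /kl/ is itself a permitted onset, so the whole cluster goes right; preceding coda = ∅.
σ2/σ3 boundary: /ll/; trying suffixes from longest down, /l/ is the first permitted one, so coda /l/ | onset /l/.
σ3/σ4 boundary: cluster /kl/ — /kl/ is itself a permitted onset, so the whole cluster goes right; preceding coda = ∅.
σ4/σ5 boundary: /rw/ splits as /r/ + /w/ (/w/ is the longest suffix that is a licit onset).
Result: nwe.klal.li.klur.wenl.
Classifying each syllable: /nwe/ (open), /klal/ (closed), /li/ (open), /klur/ (closed), /wenl/ (closed).
Closed syllables: 3.

3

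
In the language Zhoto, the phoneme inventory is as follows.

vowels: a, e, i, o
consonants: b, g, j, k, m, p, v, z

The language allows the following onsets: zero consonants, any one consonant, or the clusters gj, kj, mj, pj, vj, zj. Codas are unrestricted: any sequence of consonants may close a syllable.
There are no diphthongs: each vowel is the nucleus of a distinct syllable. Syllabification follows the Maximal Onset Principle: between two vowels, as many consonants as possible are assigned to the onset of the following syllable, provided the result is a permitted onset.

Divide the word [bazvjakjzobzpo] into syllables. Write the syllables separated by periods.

baz.vjakj.zobz.po

Nuclei (vowels): a, a, o, o → 4 syllables.
V1 /a/ – V2 /a/: cluster /zvj/ — the longest permitted-onset suffix is /vj/; onset = /vj/, preceding coda = /z/.
V2 /a/ – V3 /o/: /kjz/ splits as /kj/ + /z/ (/z/ is the longest suffix that is a licit onset).
V3 /o/ – V4 /o/: /bzp/; trying suffixes from longest down, /p/ is the first permitted one, so coda /bz/ | onset /p/.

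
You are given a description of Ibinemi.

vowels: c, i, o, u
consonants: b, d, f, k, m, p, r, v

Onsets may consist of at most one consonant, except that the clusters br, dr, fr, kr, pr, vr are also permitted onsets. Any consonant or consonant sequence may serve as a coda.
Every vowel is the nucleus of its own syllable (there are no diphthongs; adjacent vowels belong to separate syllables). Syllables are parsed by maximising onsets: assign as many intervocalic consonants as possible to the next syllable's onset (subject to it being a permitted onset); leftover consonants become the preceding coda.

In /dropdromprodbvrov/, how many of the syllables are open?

Vowels present: o, o, o, o; each is a nucleus, giving 4 syllables.
V1 /o/ – V2 /o/: /pdr/ — longest licit onset from the right is /dr/, leaving /p/ as coda.
V2 /o/ – V3 /o/: /mpr/; trying suffixes from longest down, /pr/ is the first permitted one, so coda /m/ | onset /pr/.
V3 /o/ – V4 /o/: /dbvr/; trying suffixes from longest down, /vr/ is the first permitted one, so coda /db/ | onset /vr/.
So the parse is drop.drom.prodb.vrov.
Classifying each syllable: /drop/ (closed), /drom/ (closed), /prodb/ (closed), /vrov/ (closed).
Open syllables: 0.

0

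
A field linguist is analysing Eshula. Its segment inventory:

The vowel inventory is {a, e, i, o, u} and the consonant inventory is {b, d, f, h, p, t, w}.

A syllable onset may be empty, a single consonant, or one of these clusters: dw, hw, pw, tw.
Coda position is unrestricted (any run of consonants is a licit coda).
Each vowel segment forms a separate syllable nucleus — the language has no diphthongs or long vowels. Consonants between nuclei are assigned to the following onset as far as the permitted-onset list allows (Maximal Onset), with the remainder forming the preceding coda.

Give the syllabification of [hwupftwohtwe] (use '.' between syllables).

The vowels are u, o, e — 3 nuclei, so 3 syllables.
σ1/σ2 boundary: cluster /pftw/ — the longest permitted-onset suffix is /tw/; onset = /tw/, preceding coda = /pf/.
σ2/σ3 boundary: /htw/; trying suffixes from longest down, /tw/ is the first permitted one, so coda /h/ | onset /tw/.

hwupf.twoh.twe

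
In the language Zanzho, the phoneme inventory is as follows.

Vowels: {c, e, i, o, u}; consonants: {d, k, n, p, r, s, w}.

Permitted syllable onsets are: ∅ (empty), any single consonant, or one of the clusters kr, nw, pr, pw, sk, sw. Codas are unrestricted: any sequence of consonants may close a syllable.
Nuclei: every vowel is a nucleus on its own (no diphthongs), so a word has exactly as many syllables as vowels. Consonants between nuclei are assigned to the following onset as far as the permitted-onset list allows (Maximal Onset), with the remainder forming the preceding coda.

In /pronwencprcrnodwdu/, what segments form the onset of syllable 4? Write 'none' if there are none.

pr

Vowels present: o, e, c, c, o, u; each is a nucleus, giving 6 syllables.
Between /o/ (V1) and /e/ (V2): /nw/ — entire cluster is a permitted onset → onset /nw/, coda ∅.
Between /e/ (V2) and /c/ (V3): /n/ → onset of the next syllable (single consonants are always licit onsets).
Between /c/ (V3) and /c/ (V4): /pr/ — entire cluster is a permitted onset → onset /pr/, coda ∅.
Between /c/ (V4) and /o/ (V5): /rn/ — longest licit onset from the right is /n/, leaving /r/ as coda.
Between /o/ (V5) and /u/ (V6): /dwd/ — longest licit onset from the right is /d/, leaving /dw/ as coda.
So the parse is pro.nwe.nc.prcr.nodw.du.
Syllable 4 is /prcr/: onset /pr/, nucleus /c/, coda /r/.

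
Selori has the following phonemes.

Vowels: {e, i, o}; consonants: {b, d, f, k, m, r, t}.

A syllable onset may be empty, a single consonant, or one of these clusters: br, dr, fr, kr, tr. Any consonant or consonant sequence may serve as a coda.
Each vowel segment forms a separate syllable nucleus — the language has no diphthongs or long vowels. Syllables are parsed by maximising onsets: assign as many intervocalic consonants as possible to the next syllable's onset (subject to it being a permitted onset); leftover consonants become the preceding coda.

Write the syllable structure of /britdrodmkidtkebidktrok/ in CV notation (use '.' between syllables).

CCVC.CCVCC.CVCC.CV.CVCC.CCVC

The vowels are i, o, i, e, i, o — 6 nuclei, so 6 syllables.
σ1/σ2 boundary: /tdr/ — longest licit onset from the right is /dr/, leaving /t/ as coda.
σ2/σ3 boundary: /dmk/ splits as /dm/ + /k/ (/k/ is the longest suffix that is a licit onset).
σ3/σ4 boundary: /dtk/; trying suffixes from longest down, /k/ is the first permitted one, so coda /dt/ | onset /k/.
σ4/σ5 boundary: /b/ is a single consonant, so it becomes the next onset.
σ5/σ6 boundary: /dktr/; trying suffixes from longest down, /tr/ is the first permitted one, so coda /dk/ | onset /tr/.
Syllabification: brit.drodm.kidt.ke.bidk.trok.
Mapping each syllable to C/V: /brit/ → CCVC, /drodm/ → CCVCC, /kidt/ → CVCC, /ke/ → CV, /bidk/ → CVCC, /trok/ → CCVC.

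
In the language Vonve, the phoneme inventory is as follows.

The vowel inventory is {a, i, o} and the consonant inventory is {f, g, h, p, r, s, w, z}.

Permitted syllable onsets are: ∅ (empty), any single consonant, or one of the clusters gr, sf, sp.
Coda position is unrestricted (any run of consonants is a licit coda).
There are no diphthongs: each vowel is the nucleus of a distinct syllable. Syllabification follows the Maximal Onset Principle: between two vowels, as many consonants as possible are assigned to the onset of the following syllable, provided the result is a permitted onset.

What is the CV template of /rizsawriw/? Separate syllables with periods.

CVC.CVC.CVC

Nuclei (vowels): i, a, i → 3 syllables.
/i…a/ gap (V1→V2): cluster /zs/ — the longest permitted-onset suffix is /s/; onset = /s/, preceding coda = /z/.
/a…i/ gap (V2→V3): cluster /wr/ — the longest permitted-onset suffix is /r/; onset = /r/, preceding coda = /w/.
Putting it together: riz.saw.riw.
Mapping each syllable to C/V: /riz/ → CVC, /saw/ → CVC, /riw/ → CVC.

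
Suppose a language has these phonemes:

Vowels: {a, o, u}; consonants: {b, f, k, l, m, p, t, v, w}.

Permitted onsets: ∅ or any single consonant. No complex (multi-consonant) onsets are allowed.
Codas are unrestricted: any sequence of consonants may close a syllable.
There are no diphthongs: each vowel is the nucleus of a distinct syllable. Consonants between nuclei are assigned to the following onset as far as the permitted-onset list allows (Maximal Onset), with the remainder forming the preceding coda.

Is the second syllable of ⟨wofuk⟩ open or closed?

closed

Vowels present: o, u; each is a nucleus, giving 2 syllables.
/o…u/ gap (V1→V2): just /f/ — single C goes to the following onset.
So the parse is wo.fuk.
Syllable 2 is /fuk/ with coda /k/, so it is closed.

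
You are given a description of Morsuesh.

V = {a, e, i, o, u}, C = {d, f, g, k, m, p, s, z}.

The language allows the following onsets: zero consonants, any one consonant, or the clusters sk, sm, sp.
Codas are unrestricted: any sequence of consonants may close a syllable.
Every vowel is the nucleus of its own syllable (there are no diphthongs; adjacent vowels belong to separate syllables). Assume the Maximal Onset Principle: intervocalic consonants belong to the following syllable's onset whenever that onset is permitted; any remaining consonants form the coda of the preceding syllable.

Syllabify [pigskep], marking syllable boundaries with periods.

The vowels are i, e — 2 nuclei, so 2 syllables.
/i…e/ gap (V1→V2): cluster /gsk/ — the longest permitted-onset suffix is /sk/; onset = /sk/, preceding coda = /g/.

pig.skep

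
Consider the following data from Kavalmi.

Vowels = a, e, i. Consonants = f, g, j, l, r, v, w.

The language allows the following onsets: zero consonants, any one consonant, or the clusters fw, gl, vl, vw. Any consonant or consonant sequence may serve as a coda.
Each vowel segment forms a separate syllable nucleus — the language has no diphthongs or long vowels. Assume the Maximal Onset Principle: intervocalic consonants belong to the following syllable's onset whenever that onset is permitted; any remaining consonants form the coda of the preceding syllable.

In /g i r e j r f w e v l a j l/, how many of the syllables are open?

2

Nuclei (vowels): i, e, e, a → 4 syllables.
V1 /i/ – V2 /e/: just /r/ — single C goes to the following onset.
V2 /e/ – V3 /e/: /jrfw/ splits as /jr/ + /fw/ (/fw/ is the longest suffix that is a licit onset).
V3 /e/ – V4 /a/: cluster /vl/ — /vl/ is itself a permitted onset, so the whole cluster goes right; preceding coda = ∅.
Syllabification: gi.rejr.fwe.vlajl.
Classifying each syllable: /gi/ (open), /rejr/ (closed), /fwe/ (open), /vlajl/ (closed).
Open syllables: 2.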